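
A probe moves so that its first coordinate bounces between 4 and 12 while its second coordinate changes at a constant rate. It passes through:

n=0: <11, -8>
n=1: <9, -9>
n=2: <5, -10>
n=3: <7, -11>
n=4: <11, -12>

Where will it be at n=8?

The first coordinate travels 4 per step and bounces off the walls at 4 and 12.
  step 5: 11 → 9
  step 6: 9 → 5
  step 7: 5 → 7
  step 8: 7 → 11
The second coordinate changes by -1 each step: at step 8 it is -16.

<11, -16>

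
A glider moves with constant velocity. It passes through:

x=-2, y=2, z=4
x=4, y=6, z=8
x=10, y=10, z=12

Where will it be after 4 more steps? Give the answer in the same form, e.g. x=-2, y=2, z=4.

x=34, y=26, z=28

The position changes by (+6, +4, +4) every step.
step 3: x=10, y=10, z=12 + (+6, +4, +4) → x=16, y=14, z=16
step 4: x=16, y=14, z=16 + (+6, +4, +4) → x=22, y=18, z=20
step 5: x=22, y=18, z=20 + (+6, +4, +4) → x=28, y=22, z=24
step 6: x=28, y=22, z=24 + (+6, +4, +4) → x=34, y=26, z=28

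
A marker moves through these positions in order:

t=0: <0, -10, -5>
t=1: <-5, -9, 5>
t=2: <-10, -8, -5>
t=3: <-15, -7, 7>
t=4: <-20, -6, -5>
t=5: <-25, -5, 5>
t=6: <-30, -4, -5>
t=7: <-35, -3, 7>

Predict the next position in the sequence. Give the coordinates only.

The first coordinate changes by -5 each step, so at step 8 it is 0 + 8·(-5) = -40.
The second coordinate changes by +1 each step, so at step 8 it is -10 + 8·(1) = -2.
The third coordinate repeats the cycle [-5, 5, -5, 7] with period 4; step 8 mod 4 = 0, giving -5.

<-40, -2, -5>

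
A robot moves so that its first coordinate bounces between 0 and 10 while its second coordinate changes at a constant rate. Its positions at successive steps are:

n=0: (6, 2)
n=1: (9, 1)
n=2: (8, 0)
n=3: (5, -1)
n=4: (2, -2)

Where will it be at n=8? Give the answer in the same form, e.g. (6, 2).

(10, -6)

The first coordinate reflects between 0 and 10, moving 3 per step.
  step 5: 2 → 1
  step 6: 1 → 4
  step 7: 4 → 7
  step 8: 7 → 10
The second coordinate changes by -1 each step: at step 8 it is -6.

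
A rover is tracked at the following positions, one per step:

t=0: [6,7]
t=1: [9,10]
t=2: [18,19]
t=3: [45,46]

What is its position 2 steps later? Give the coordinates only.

The jumps are [+3,+3], [+9,+9], [+27,+27] — a geometric progression with ratio 3.
step 4: [45,46] + [+81,+81] → [126,127]
step 5: [126,127] + [+243,+243] → [369,370]

[369,370]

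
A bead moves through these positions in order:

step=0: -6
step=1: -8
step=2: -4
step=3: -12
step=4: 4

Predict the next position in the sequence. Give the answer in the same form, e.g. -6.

-28

The jumps are -2, +4, -8, +16 — a geometric progression with ratio -2.
step 5: 4 − 32 → -28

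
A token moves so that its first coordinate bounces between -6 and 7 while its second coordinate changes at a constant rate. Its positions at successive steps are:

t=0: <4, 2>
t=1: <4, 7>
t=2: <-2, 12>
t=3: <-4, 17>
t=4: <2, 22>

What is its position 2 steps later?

<0, 32>

The first coordinate travels 6 per step and bounces off the walls at -6 and 7.
  step 5: 2 → 6
  step 6: 6 → 0
The second coordinate changes by +5 each step: at step 6 it is 32.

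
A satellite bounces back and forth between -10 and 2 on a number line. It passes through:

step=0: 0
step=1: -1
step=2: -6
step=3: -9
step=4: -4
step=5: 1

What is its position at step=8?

The value travels 5 per step and bounces off the walls at -10 and 2.
  step 6: 1 → -2
  step 7: -2 → -7
  step 8: -7 → -8

-8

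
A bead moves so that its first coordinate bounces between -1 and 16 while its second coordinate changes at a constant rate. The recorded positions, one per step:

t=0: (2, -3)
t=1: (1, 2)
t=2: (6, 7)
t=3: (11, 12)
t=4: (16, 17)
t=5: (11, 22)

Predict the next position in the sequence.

(6, 27)

The first coordinate travels 5 per step and bounces off the walls at -1 and 16.
  step 6: 11 → 6
The second coordinate changes by +5 each step: at step 6 it is 27.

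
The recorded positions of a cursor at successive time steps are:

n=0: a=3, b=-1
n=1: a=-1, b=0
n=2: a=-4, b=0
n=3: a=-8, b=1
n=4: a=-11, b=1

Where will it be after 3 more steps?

a=-22, b=3

Differencing gives (-4, +1), (-3, +0), (-4, +1), (-3, +0). This is the pattern (-4, +1), (-3, +0) repeated.
step 5: apply (-4, +1) → a=-15, b=2
step 6: apply (-3, +0) → a=-18, b=2
step 7: apply (-4, +1) → a=-22, b=3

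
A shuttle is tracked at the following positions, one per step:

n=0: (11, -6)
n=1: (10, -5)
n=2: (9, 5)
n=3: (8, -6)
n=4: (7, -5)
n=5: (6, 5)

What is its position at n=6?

The first coordinate changes by -1 each step, so at step 6 it is 11 + 6·(-1) = 5.
The second coordinate repeats the cycle [-6, -5, 5] with period 3; step 6 mod 3 = 0, giving -6.

(5, -6)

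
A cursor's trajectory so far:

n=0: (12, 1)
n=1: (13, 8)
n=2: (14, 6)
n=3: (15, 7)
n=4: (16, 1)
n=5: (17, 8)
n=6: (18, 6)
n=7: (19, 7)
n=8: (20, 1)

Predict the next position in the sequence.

The first coordinate changes by +1 each step, so at step 9 it is 12 + 9·(1) = 21.
The second coordinate repeats the cycle [1, 8, 6, 7] with period 4; step 9 mod 4 = 1, giving 8.

(21, 8)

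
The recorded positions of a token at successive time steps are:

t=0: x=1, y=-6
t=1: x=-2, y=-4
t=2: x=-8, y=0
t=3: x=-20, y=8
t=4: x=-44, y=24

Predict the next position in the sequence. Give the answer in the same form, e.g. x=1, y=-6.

x=-92, y=56

Step-to-step displacements: (-3,+2), (-6,+4), (-12,+8), (-24,+16); each is 2× the previous.
step 5: x=-44, y=24 + (-48,+32) → x=-92, y=56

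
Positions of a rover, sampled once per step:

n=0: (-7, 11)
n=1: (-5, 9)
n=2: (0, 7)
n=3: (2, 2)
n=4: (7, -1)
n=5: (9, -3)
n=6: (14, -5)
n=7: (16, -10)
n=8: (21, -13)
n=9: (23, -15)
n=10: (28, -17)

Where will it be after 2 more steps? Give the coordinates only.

(35, -25)

The moves between consecutive positions are (+2, -2), (+5, -2), (+2, -5), (+5, -3), (+2, -2), (+5, -2), (+2, -5), (+5, -3), (+2, -2), (+5, -2); they repeat the 4-cycle [(+2, -2), (+5, -2), (+2, -5), (+5, -3)].
step 11: apply (+2, -5) → (30, -22)
step 12: apply (+5, -3) → (35, -25)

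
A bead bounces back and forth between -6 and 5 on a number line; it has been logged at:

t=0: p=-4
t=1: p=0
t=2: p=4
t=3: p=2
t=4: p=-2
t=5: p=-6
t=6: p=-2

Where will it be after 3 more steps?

p=0

The value reflects between -6 and 5, moving 4 per step.
  step 7: -2 → 2
  step 8: 2 → 4
  step 9: 4 → 0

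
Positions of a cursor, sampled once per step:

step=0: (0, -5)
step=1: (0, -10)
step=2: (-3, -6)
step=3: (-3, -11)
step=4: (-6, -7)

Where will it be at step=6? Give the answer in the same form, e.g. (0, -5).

The moves between consecutive positions are (+0, -5), (-3, +4), (+0, -5), (-3, +4); they repeat the 2-cycle [(+0, -5), (-3, +4)].
step 5: apply (+0, -5) → (-6, -12)
step 6: apply (-3, +4) → (-9, -8)

(-9, -8)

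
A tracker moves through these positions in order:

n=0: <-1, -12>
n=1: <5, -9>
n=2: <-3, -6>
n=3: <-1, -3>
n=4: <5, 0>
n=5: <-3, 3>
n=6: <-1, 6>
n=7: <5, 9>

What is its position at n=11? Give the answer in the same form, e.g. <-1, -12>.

<-3, 21>

The first coordinate repeats the cycle [-1, 5, -3] with period 3; step 11 mod 3 = 2, giving -3.
The second coordinate changes by +3 each step, so at step 11 it is -12 + 11·(3) = 21.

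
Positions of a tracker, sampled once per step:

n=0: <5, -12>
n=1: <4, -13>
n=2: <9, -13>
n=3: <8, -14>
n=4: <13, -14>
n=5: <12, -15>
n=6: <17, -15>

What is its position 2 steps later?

<21, -16>

Differencing gives <-1, -1>, <+5, +0>, <-1, -1>, <+5, +0>, <-1, -1>, <+5, +0>. This is the pattern <-1, -1>, <+5, +0> repeated.
step 7: apply <-1, -1> → <16, -16>
step 8: apply <+5, +0> → <21, -16>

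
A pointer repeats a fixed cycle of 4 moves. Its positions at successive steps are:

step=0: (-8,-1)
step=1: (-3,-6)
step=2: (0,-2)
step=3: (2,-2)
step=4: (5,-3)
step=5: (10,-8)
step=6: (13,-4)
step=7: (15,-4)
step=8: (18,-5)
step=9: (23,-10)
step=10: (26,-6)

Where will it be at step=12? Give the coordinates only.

The moves between consecutive positions are (+5,-5), (+3,+4), (+2,+0), (+3,-1), (+5,-5), (+3,+4), (+2,+0), (+3,-1), (+5,-5), (+3,+4); they repeat the 4-cycle [(+5,-5), (+3,+4), (+2,+0), (+3,-1)].
step 11: apply (+2,+0) → (28,-6)
step 12: apply (+3,-1) → (31,-7)

(31,-7)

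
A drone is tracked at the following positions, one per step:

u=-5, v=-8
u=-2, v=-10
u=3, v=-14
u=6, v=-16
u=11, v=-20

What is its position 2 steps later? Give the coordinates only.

Step-to-step displacements: (+3,-2), (+5,-4), (+3,-2), (+5,-4) — a repeating cycle of length 2.
step 5: apply (+3,-2) → u=14, v=-22
step 6: apply (+5,-4) → u=19, v=-26

u=19, v=-26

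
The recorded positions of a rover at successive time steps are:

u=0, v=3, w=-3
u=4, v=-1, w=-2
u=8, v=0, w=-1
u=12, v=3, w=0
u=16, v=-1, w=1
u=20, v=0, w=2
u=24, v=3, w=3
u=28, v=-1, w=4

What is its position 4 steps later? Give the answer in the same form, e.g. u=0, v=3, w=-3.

U: linear, +4 per step → 44 at step 11.
V: cycles through 3, -1, 0 every 3 steps. Step 11 lands at position 2 of the cycle → 0.
W: linear, +1 per step → 8 at step 11.

u=44, v=0, w=8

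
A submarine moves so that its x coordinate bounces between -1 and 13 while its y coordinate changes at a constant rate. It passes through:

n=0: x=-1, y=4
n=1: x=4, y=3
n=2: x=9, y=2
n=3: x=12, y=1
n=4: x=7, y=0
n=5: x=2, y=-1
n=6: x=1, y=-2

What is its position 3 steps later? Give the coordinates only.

The x coordinate reflects between -1 and 13, moving 5 per step.
  step 7: 1 → 6
  step 8: 6 → 11
  step 9: 11 → 10
The y coordinate changes by -1 each step: at step 9 it is -5.

x=10, y=-5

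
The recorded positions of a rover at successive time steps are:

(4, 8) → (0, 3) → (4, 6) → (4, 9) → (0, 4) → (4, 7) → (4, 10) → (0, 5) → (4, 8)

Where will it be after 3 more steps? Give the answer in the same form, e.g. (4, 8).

Differencing gives (-4, -5), (+4, +3), (+0, +3), (-4, -5), (+4, +3), (+0, +3), (-4, -5), (+4, +3). This is the pattern (-4, -5), (+4, +3), (+0, +3) repeated.
step 9: apply (+0, +3) → (4, 11)
step 10: apply (-4, -5) → (0, 6)
step 11: apply (+4, +3) → (4, 9)

(4, 9)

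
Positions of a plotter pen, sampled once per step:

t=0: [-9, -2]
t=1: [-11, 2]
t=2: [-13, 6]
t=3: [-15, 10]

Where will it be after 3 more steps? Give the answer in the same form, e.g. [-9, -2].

The position changes by [-2, +4] every step.
step 4: [-15, 10] + [-2, +4] → [-17, 14]
step 5: [-17, 14] + [-2, +4] → [-19, 18]
step 6: [-19, 18] + [-2, +4] → [-21, 22]

[-21, 22]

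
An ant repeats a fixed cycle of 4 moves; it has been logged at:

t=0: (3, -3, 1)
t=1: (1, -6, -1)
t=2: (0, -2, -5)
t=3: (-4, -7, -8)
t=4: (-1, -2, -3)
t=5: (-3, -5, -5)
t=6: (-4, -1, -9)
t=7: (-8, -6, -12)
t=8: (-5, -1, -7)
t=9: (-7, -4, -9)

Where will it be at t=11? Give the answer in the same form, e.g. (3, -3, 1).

(-12, -5, -16)

Step-to-step displacements: (-2, -3, -2), (-1, +4, -4), (-4, -5, -3), (+3, +5, +5), (-2, -3, -2), (-1, +4, -4), (-4, -5, -3), (+3, +5, +5), (-2, -3, -2) — a repeating cycle of length 4.
step 10: apply (-1, +4, -4) → (-8, 0, -13)
step 11: apply (-4, -5, -3) → (-12, -5, -16)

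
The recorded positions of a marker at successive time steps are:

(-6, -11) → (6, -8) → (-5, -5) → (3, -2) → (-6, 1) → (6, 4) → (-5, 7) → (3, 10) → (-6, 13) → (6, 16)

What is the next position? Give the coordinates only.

First: cycles through -6, 6, -5, 3 every 4 steps. Step 10 lands at position 2 of the cycle → -5.
Second: linear, +3 per step → 19 at step 10.

(-5, 19)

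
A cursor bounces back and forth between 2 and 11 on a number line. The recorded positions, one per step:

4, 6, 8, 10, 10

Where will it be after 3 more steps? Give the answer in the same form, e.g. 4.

4

The value reflects between 2 and 11, moving 2 per step.
  step 5: 10 → 8
  step 6: 8 → 6
  step 7: 6 → 4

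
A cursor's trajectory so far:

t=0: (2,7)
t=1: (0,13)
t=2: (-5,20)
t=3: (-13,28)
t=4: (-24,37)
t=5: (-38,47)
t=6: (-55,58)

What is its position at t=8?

First differences are (-2,+6), (-5,+7), (-8,+8), (-11,+9), (-14,+10), (-17,+11); their common second difference is (-3,+1) (constant acceleration).
step 7: (-55,58) + (-20,+12) → (-75,70)
step 8: (-75,70) + (-23,+13) → (-98,83)

(-98,83)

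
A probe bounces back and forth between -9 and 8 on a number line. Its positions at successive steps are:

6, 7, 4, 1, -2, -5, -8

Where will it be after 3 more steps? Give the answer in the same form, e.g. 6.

The value travels 3 per step and bounces off the walls at -9 and 8.
  step 7: -8 → -7
  step 8: -7 → -4
  step 9: -4 → -1

-1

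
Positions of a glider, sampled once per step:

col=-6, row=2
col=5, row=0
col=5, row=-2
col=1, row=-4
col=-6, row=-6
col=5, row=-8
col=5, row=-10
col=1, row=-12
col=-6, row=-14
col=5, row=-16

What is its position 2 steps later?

The col coordinate repeats the cycle [-6, 5, 5, 1] with period 4; step 11 mod 4 = 3, giving 1.
The row coordinate changes by -2 each step, so at step 11 it is 2 + 11·(-2) = -20.

col=1, row=-20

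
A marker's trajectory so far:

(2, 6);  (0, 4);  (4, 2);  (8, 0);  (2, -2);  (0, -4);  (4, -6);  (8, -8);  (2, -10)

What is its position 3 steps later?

First: cycles through 2, 0, 4, 8 every 4 steps. Step 11 lands at position 3 of the cycle → 8.
Second: linear, -2 per step → -16 at step 11.

(8, -16)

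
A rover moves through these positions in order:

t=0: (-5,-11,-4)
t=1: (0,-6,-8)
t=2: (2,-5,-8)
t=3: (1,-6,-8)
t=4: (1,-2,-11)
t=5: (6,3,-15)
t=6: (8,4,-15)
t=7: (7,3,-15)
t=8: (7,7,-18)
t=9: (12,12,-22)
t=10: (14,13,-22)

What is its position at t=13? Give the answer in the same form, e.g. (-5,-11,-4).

Differencing gives (+5,+5,-4), (+2,+1,+0), (-1,-1,+0), (+0,+4,-3), (+5,+5,-4), (+2,+1,+0), (-1,-1,+0), (+0,+4,-3), (+5,+5,-4), (+2,+1,+0). This is the pattern (+5,+5,-4), (+2,+1,+0), (-1,-1,+0), (+0,+4,-3) repeated.
step 11: apply (-1,-1,+0) → (13,12,-22)
step 12: apply (+0,+4,-3) → (13,16,-25)
step 13: apply (+5,+5,-4) → (18,21,-29)

(18,21,-29)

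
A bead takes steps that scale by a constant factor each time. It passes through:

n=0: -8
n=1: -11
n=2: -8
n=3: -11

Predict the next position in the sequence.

The jumps are -3, +3, -3 — a geometric progression with ratio -1.
step 4: -11 + 3 → -8

-8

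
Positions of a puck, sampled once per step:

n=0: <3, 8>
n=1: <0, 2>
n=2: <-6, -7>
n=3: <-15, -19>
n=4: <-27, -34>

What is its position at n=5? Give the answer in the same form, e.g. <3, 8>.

First differences are <-3, -6>, <-6, -9>, <-9, -12>, <-12, -15>; their common second difference is <-3, -3> (constant acceleration).
step 5: <-27, -34> + <-15, -18> → <-42, -52>

<-42, -52>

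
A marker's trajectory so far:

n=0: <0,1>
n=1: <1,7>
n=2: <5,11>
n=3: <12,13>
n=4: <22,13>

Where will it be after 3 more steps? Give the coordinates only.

<70,1>

First differences are <+1,+6>, <+4,+4>, <+7,+2>, <+10,+0>; their common second difference is <+3,-2> (constant acceleration).
step 5: <22,13> + <+13,-2> → <35,11>
step 6: <35,11> + <+16,-4> → <51,7>
step 7: <51,7> + <+19,-6> → <70,1>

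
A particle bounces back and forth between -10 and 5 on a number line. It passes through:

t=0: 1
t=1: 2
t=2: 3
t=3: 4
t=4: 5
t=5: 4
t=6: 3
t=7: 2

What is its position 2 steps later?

The value reflects between -10 and 5, moving 1 per step.
  step 8: 2 → 1
  step 9: 1 → 0

0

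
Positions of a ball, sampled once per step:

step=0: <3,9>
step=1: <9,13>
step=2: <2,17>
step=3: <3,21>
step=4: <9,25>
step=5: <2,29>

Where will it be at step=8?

<2,41>

The first coordinate repeats the cycle [3, 9, 2] with period 3; step 8 mod 3 = 2, giving 2.
The second coordinate changes by +4 each step, so at step 8 it is 9 + 8·(4) = 41.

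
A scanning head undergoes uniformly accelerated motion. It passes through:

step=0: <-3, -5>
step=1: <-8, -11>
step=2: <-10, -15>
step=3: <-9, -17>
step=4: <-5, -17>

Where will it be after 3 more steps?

<25, -5>

Successive displacements: <-5, -6>, <-2, -4>, <+1, -2>, <+4, +0> — each changes by <+3, +2>.
step 5: <-5, -17> + <+7, +2> → <2, -15>
step 6: <2, -15> + <+10, +4> → <12, -11>
step 7: <12, -11> + <+13, +6> → <25, -5>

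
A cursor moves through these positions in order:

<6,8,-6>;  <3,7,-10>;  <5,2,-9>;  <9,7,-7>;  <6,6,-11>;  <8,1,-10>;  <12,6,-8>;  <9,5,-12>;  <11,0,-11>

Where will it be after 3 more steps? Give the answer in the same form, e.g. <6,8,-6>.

<14,-1,-12>

Step-to-step displacements: <-3,-1,-4>, <+2,-5,+1>, <+4,+5,+2>, <-3,-1,-4>, <+2,-5,+1>, <+4,+5,+2>, <-3,-1,-4>, <+2,-5,+1> — a repeating cycle of length 3.
step 9: apply <+4,+5,+2> → <15,5,-9>
step 10: apply <-3,-1,-4> → <12,4,-13>
step 11: apply <+2,-5,+1> → <14,-1,-12>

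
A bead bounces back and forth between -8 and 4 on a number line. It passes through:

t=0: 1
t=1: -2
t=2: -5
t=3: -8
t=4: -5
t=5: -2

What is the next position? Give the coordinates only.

1

The value reflects between -8 and 4, moving 3 per step.
  step 6: -2 → 1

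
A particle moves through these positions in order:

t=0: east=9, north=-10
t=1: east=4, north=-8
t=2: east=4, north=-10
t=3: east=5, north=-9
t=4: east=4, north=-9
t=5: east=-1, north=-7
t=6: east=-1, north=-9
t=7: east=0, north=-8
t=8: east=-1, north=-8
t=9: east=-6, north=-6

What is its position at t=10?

east=-6, north=-8

Differencing gives (-5, +2), (+0, -2), (+1, +1), (-1, +0), (-5, +2), (+0, -2), (+1, +1), (-1, +0), (-5, +2). This is the pattern (-5, +2), (+0, -2), (+1, +1), (-1, +0) repeated.
step 10: apply (+0, -2) → east=-6, north=-8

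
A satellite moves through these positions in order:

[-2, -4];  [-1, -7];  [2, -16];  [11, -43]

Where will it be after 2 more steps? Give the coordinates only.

The jumps are [+1, -3], [+3, -9], [+9, -27] — a geometric progression with ratio 3.
step 4: [11, -43] + [+27, -81] → [38, -124]
step 5: [38, -124] + [+81, -243] → [119, -367]

[119, -367]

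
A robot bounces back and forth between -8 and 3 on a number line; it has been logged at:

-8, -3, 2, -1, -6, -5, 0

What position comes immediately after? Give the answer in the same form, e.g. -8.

The value travels 5 per step and bounces off the walls at -8 and 3.
  step 7: 0 → 1

1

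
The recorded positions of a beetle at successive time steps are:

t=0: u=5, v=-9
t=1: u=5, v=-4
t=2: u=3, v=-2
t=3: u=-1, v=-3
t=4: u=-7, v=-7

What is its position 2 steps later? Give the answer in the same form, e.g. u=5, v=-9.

First differences are (+0, +5), (-2, +2), (-4, -1), (-6, -4); their common second difference is (-2, -3) (constant acceleration).
step 5: u=-7, v=-7 + (-8, -7) → u=-15, v=-14
step 6: u=-15, v=-14 + (-10, -10) → u=-25, v=-24

u=-25, v=-24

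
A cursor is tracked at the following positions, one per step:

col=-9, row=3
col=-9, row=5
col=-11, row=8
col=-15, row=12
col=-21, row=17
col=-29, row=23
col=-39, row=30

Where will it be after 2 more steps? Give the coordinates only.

col=-65, row=47

Successive displacements: (+0, +2), (-2, +3), (-4, +4), (-6, +5), (-8, +6), (-10, +7) — each changes by (-2, +1).
step 7: col=-39, row=30 + (-12, +8) → col=-51, row=38
step 8: col=-51, row=38 + (-14, +9) → col=-65, row=47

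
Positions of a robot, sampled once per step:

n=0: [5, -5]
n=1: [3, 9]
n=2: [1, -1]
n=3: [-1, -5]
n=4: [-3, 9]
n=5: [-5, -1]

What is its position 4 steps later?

The first coordinate changes by -2 each step, so at step 9 it is 5 + 9·(-2) = -13.
The second coordinate repeats the cycle [-5, 9, -1] with period 3; step 9 mod 3 = 0, giving -5.

[-13, -5]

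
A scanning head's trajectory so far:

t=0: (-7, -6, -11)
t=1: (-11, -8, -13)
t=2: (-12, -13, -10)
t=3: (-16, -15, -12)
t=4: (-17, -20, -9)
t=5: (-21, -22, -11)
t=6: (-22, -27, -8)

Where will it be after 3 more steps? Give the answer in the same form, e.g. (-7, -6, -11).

(-31, -36, -9)

Step-to-step displacements: (-4, -2, -2), (-1, -5, +3), (-4, -2, -2), (-1, -5, +3), (-4, -2, -2), (-1, -5, +3) — a repeating cycle of length 2.
step 7: apply (-4, -2, -2) → (-26, -29, -10)
step 8: apply (-1, -5, +3) → (-27, -34, -7)
step 9: apply (-4, -2, -2) → (-31, -36, -9)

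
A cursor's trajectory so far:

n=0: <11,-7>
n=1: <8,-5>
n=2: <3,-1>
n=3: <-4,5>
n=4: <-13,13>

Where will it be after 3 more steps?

Successive displacements: <-3,+2>, <-5,+4>, <-7,+6>, <-9,+8> — each changes by <-2,+2>.
step 5: <-13,13> + <-11,+10> → <-24,23>
step 6: <-24,23> + <-13,+12> → <-37,35>
step 7: <-37,35> + <-15,+14> → <-52,49>

<-52,49>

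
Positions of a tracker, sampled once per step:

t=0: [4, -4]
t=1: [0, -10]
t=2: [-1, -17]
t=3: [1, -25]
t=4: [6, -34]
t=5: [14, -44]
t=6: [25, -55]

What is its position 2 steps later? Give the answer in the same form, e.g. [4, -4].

[56, -80]

Successive displacements: [-4, -6], [-1, -7], [+2, -8], [+5, -9], [+8, -10], [+11, -11] — each changes by [+3, -1].
step 7: [25, -55] + [+14, -12] → [39, -67]
step 8: [39, -67] + [+17, -13] → [56, -80]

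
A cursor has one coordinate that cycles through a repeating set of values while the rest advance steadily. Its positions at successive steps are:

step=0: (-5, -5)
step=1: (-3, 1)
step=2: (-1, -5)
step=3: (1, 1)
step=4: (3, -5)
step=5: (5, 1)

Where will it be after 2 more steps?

First: linear, +2 per step → 9 at step 7.
Second: cycles through -5, 1 every 2 steps. Step 7 lands at position 1 of the cycle → 1.

(9, 1)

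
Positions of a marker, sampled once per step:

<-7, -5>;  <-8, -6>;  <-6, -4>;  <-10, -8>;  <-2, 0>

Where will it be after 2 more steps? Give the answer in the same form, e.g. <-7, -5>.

<14, 16>

The jumps are <-1, -1>, <+2, +2>, <-4, -4>, <+8, +8> — a geometric progression with ratio -2.
step 5: <-2, 0> + <-16, -16> → <-18, -16>
step 6: <-18, -16> + <+32, +32> → <14, 16>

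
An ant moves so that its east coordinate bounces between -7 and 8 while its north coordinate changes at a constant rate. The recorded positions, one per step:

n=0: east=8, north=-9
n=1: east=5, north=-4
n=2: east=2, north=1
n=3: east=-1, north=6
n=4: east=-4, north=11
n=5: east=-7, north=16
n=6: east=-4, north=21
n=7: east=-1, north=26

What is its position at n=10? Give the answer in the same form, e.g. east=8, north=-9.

The east coordinate reflects between -7 and 8, moving 3 per step.
  step 8: -1 → 2
  step 9: 2 → 5
  step 10: 5 → 8
The north coordinate changes by +5 each step: at step 10 it is 41.

east=8, north=41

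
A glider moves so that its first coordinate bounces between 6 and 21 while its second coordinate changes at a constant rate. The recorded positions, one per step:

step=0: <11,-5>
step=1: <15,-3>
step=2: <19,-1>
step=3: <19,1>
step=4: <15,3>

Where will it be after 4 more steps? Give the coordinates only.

<13,11>

The first coordinate reflects between 6 and 21, moving 4 per step.
  step 5: 15 → 11
  step 6: 11 → 7
  step 7: 7 → 9
  step 8: 9 → 13
The second coordinate changes by +2 each step: at step 8 it is 11.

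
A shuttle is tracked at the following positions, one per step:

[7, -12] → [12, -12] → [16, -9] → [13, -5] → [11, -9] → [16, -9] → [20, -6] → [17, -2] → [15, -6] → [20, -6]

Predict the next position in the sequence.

The moves between consecutive positions are [+5, +0], [+4, +3], [-3, +4], [-2, -4], [+5, +0], [+4, +3], [-3, +4], [-2, -4], [+5, +0]; they repeat the 4-cycle [[+5, +0], [+4, +3], [-3, +4], [-2, -4]].
step 10: apply [+4, +3] → [24, -3]

[24, -3]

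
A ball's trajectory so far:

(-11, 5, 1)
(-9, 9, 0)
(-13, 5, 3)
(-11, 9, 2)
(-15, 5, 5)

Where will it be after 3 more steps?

The moves between consecutive positions are (+2, +4, -1), (-4, -4, +3), (+2, +4, -1), (-4, -4, +3); they repeat the 2-cycle [(+2, +4, -1), (-4, -4, +3)].
step 5: apply (+2, +4, -1) → (-13, 9, 4)
step 6: apply (-4, -4, +3) → (-17, 5, 7)
step 7: apply (+2, +4, -1) → (-15, 9, 6)

(-15, 9, 6)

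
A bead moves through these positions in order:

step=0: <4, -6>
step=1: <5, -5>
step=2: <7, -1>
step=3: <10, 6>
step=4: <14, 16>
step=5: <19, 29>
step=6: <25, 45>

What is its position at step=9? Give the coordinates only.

<49, 111>

Taking differences between consecutive positions: <+1, +1>, <+2, +4>, <+3, +7>, <+4, +10>, <+5, +13>, <+6, +16>. These grow by <+1, +3> each step.
step 7: <25, 45> + <+7, +19> → <32, 64>
step 8: <32, 64> + <+8, +22> → <40, 86>
step 9: <40, 86> + <+9, +25> → <49, 111>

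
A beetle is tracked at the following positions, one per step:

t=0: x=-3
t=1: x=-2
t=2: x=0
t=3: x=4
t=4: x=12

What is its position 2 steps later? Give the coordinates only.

Step-to-step displacements: +1, +2, +4, +8; each is 2× the previous.
step 5: 12 + 16 → x=28
step 6: 28 + 32 → x=60

x=60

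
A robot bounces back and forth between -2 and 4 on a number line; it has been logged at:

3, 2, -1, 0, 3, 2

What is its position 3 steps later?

The value reflects between -2 and 4, moving 3 per step.
  step 6: 2 → -1
  step 7: -1 → 0
  step 8: 0 → 3

3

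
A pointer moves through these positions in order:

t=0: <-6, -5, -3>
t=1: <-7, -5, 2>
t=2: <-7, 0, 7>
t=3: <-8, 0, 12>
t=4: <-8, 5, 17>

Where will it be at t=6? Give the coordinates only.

Differencing gives <-1, +0, +5>, <+0, +5, +5>, <-1, +0, +5>, <+0, +5, +5>. This is the pattern <-1, +0, +5>, <+0, +5, +5> repeated.
step 5: apply <-1, +0, +5> → <-9, 5, 22>
step 6: apply <+0, +5, +5> → <-9, 10, 27>

<-9, 10, 27>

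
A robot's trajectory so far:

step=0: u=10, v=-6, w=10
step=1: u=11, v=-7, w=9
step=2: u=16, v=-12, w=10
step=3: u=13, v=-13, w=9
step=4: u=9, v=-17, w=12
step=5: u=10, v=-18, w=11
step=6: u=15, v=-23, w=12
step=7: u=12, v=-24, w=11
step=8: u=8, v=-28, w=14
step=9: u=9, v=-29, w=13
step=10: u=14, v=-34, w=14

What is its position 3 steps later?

Step-to-step displacements: (+1, -1, -1), (+5, -5, +1), (-3, -1, -1), (-4, -4, +3), (+1, -1, -1), (+5, -5, +1), (-3, -1, -1), (-4, -4, +3), (+1, -1, -1), (+5, -5, +1) — a repeating cycle of length 4.
step 11: apply (-3, -1, -1) → u=11, v=-35, w=13
step 12: apply (-4, -4, +3) → u=7, v=-39, w=16
step 13: apply (+1, -1, -1) → u=8, v=-40, w=15

u=8, v=-40, w=15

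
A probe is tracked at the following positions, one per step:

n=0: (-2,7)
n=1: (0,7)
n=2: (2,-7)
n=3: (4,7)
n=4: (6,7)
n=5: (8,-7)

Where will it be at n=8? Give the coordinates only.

First: linear, +2 per step → 14 at step 8.
Second: cycles through 7, 7, -7 every 3 steps. Step 8 lands at position 2 of the cycle → -7.

(14,-7)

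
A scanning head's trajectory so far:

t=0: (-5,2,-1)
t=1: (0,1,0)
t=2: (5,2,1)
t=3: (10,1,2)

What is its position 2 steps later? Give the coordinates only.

(20,1,4)

The first coordinate changes by +5 each step, so at step 5 it is -5 + 5·(5) = 20.
The second coordinate repeats the cycle [2, 1] with period 2; step 5 mod 2 = 1, giving 1.
The third coordinate changes by +1 each step, so at step 5 it is -1 + 5·(1) = 4.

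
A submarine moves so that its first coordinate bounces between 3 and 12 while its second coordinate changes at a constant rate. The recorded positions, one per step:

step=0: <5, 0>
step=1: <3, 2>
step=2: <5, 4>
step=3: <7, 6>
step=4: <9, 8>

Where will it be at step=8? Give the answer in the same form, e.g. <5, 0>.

The first coordinate travels 2 per step and bounces off the walls at 3 and 12.
  step 5: 9 → 11
  step 6: 11 → 11
  step 7: 11 → 9
  step 8: 9 → 7
The second coordinate changes by +2 each step: at step 8 it is 16.

<7, 16>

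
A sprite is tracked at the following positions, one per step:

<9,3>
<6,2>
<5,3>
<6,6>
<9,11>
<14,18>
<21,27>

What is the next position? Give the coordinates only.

<30,38>

Taking differences between consecutive positions: <-3,-1>, <-1,+1>, <+1,+3>, <+3,+5>, <+5,+7>, <+7,+9>. These grow by <+2,+2> each step.
step 7: <21,27> + <+9,+11> → <30,38>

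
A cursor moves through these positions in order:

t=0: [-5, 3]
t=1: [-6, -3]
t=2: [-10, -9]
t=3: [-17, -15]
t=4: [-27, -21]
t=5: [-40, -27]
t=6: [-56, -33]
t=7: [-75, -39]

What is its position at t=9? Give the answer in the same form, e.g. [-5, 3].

First differences are [-1, -6], [-4, -6], [-7, -6], [-10, -6], [-13, -6], [-16, -6], [-19, -6]; their common second difference is [-3, +0] (constant acceleration).
step 8: [-75, -39] + [-22, -6] → [-97, -45]
step 9: [-97, -45] + [-25, -6] → [-122, -51]

[-122, -51]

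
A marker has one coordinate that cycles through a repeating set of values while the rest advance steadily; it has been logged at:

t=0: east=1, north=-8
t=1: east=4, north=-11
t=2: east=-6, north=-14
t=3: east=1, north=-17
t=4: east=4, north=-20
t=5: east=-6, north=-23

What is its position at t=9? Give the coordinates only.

The east coordinate repeats the cycle [1, 4, -6] with period 3; step 9 mod 3 = 0, giving 1.
The north coordinate changes by -3 each step, so at step 9 it is -8 + 9·(-3) = -35.

east=1, north=-35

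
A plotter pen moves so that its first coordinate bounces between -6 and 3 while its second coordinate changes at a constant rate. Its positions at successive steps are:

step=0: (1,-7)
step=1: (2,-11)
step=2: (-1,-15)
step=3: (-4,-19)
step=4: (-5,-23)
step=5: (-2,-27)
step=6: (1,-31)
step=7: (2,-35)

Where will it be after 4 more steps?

(-2,-51)

The first coordinate reflects between -6 and 3, moving 3 per step.
  step 8: 2 → -1
  step 9: -1 → -4
  step 10: -4 → -5
  step 11: -5 → -2
The second coordinate changes by -4 each step: at step 11 it is -51.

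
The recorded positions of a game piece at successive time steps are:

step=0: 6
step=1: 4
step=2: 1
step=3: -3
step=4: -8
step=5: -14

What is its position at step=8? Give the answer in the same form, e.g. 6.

Successive displacements: -2, -3, -4, -5, -6 — each changes by -1.
step 6: -14 − 7 → -21
step 7: -21 − 8 → -29
step 8: -29 − 9 → -38

-38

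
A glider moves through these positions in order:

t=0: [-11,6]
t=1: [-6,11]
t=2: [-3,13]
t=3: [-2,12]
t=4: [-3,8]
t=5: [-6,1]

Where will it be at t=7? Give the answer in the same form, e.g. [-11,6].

First differences are [+5,+5], [+3,+2], [+1,-1], [-1,-4], [-3,-7]; their common second difference is [-2,-3] (constant acceleration).
step 6: [-6,1] + [-5,-10] → [-11,-9]
step 7: [-11,-9] + [-7,-13] → [-18,-22]

[-18,-22]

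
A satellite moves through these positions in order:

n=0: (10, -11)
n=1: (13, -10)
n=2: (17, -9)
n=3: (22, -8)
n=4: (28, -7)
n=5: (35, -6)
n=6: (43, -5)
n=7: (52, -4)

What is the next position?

Taking differences between consecutive positions: (+3, +1), (+4, +1), (+5, +1), (+6, +1), (+7, +1), (+8, +1), (+9, +1). These grow by (+1, +0) each step.
step 8: (52, -4) + (+10, +1) → (62, -3)

(62, -3)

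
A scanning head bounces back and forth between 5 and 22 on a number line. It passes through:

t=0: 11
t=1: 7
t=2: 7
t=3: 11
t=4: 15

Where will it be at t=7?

The value reflects between 5 and 22, moving 4 per step.
  step 5: 15 → 19
  step 6: 19 → 21
  step 7: 21 → 17

17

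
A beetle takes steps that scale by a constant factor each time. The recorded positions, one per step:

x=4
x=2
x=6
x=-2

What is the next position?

x=14

The jumps are -2, +4, -8 — a geometric progression with ratio -2.
step 4: -2 + 16 → x=14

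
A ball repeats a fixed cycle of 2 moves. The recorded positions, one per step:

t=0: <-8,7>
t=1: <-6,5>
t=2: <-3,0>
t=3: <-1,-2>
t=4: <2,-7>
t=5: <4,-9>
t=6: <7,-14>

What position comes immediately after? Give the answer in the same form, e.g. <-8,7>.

<9,-16>

Differencing gives <+2,-2>, <+3,-5>, <+2,-2>, <+3,-5>, <+2,-2>, <+3,-5>. This is the pattern <+2,-2>, <+3,-5> repeated.
step 7: apply <+2,-2> → <9,-16>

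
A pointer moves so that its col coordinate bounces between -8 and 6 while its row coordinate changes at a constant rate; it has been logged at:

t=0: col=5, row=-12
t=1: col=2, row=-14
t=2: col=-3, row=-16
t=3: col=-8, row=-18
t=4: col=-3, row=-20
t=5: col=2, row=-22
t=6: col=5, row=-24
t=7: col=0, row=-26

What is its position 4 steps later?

col=4, row=-34

The col coordinate travels 5 per step and bounces off the walls at -8 and 6.
  step 8: 0 → -5
  step 9: -5 → -6
  step 10: -6 → -1
  step 11: -1 → 4
The row coordinate changes by -2 each step: at step 11 it is -34.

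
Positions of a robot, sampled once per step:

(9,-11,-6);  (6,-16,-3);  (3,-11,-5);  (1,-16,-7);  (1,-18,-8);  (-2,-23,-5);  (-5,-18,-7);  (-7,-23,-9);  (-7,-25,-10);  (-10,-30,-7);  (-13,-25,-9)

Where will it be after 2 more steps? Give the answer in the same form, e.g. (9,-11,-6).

Differencing gives (-3,-5,+3), (-3,+5,-2), (-2,-5,-2), (+0,-2,-1), (-3,-5,+3), (-3,+5,-2), (-2,-5,-2), (+0,-2,-1), (-3,-5,+3), (-3,+5,-2). This is the pattern (-3,-5,+3), (-3,+5,-2), (-2,-5,-2), (+0,-2,-1) repeated.
step 11: apply (-2,-5,-2) → (-15,-30,-11)
step 12: apply (+0,-2,-1) → (-15,-32,-12)

(-15,-32,-12)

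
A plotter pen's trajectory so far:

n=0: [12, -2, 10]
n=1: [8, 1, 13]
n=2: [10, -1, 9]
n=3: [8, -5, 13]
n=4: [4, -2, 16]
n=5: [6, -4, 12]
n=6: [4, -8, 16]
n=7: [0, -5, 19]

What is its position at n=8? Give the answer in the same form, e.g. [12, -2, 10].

[2, -7, 15]

Step-to-step displacements: [-4, +3, +3], [+2, -2, -4], [-2, -4, +4], [-4, +3, +3], [+2, -2, -4], [-2, -4, +4], [-4, +3, +3] — a repeating cycle of length 3.
step 8: apply [+2, -2, -4] → [2, -7, 15]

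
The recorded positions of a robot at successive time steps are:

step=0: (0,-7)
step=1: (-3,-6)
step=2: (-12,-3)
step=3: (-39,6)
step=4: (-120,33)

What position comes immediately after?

Consecutive displacements (-3,+1), (-9,+3), (-27,+9), (-81,+27) scale by a factor of 3 each step.
step 5: (-120,33) + (-243,+81) → (-363,114)

(-363,114)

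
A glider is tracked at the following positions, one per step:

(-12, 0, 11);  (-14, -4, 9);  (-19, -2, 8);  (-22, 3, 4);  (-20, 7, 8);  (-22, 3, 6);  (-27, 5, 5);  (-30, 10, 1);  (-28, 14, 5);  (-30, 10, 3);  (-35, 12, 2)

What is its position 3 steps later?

(-38, 17, 0)

Differencing gives (-2, -4, -2), (-5, +2, -1), (-3, +5, -4), (+2, +4, +4), (-2, -4, -2), (-5, +2, -1), (-3, +5, -4), (+2, +4, +4), (-2, -4, -2), (-5, +2, -1). This is the pattern (-2, -4, -2), (-5, +2, -1), (-3, +5, -4), (+2, +4, +4) repeated.
step 11: apply (-3, +5, -4) → (-38, 17, -2)
step 12: apply (+2, +4, +4) → (-36, 21, 2)
step 13: apply (-2, -4, -2) → (-38, 17, 0)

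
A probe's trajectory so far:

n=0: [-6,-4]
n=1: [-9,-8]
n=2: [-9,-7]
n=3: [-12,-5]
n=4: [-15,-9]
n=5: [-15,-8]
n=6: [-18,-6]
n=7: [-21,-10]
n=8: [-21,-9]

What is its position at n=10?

Differencing gives [-3,-4], [+0,+1], [-3,+2], [-3,-4], [+0,+1], [-3,+2], [-3,-4], [+0,+1]. This is the pattern [-3,-4], [+0,+1], [-3,+2] repeated.
step 9: apply [-3,+2] → [-24,-7]
step 10: apply [-3,-4] → [-27,-11]

[-27,-11]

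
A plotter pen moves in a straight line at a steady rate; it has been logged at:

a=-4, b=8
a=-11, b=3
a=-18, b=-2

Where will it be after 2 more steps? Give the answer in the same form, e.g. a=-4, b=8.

a=-32, b=-12

The position changes by (-7,-5) every step.
step 3: a=-18, b=-2 + (-7,-5) → a=-25, b=-7
step 4: a=-25, b=-7 + (-7,-5) → a=-32, b=-12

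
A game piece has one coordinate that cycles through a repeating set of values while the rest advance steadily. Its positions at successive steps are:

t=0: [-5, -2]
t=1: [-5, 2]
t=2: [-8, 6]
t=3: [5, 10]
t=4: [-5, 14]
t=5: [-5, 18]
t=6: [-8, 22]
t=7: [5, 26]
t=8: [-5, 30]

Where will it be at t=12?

First: cycles through -5, -5, -8, 5 every 4 steps. Step 12 lands at position 0 of the cycle → -5.
Second: linear, +4 per step → 46 at step 12.

[-5, 46]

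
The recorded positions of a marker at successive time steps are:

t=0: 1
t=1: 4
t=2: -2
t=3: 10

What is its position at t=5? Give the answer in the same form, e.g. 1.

Consecutive displacements +3, -6, +12 scale by a factor of -2 each step.
step 4: 10 − 24 → -14
step 5: -14 + 48 → 34

34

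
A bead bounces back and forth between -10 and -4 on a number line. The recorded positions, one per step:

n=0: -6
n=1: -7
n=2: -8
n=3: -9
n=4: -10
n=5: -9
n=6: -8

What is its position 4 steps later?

The value travels 1 per step and bounces off the walls at -10 and -4.
  step 7: -8 → -7
  step 8: -7 → -6
  step 9: -6 → -5
  step 10: -5 → -4

-4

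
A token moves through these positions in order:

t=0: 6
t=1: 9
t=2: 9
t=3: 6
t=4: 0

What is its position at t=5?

-9

Taking differences between consecutive positions: +3, +0, -3, -6. These grow by -3 each step.
step 5: 0 − 9 → -9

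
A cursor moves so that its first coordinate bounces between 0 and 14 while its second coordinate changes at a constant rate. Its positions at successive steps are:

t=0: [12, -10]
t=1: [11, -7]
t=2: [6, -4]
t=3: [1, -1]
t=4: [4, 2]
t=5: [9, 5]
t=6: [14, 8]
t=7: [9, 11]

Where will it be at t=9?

[1, 17]

The first coordinate travels 5 per step and bounces off the walls at 0 and 14.
  step 8: 9 → 4
  step 9: 4 → 1
The second coordinate changes by +3 each step: at step 9 it is 17.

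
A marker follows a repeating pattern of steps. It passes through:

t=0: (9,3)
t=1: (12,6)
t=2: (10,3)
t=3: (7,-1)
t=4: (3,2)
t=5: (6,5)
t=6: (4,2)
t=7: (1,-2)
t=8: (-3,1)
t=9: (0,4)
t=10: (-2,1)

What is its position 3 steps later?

Differencing gives (+3,+3), (-2,-3), (-3,-4), (-4,+3), (+3,+3), (-2,-3), (-3,-4), (-4,+3), (+3,+3), (-2,-3). This is the pattern (+3,+3), (-2,-3), (-3,-4), (-4,+3) repeated.
step 11: apply (-3,-4) → (-5,-3)
step 12: apply (-4,+3) → (-9,0)
step 13: apply (+3,+3) → (-6,3)

(-6,3)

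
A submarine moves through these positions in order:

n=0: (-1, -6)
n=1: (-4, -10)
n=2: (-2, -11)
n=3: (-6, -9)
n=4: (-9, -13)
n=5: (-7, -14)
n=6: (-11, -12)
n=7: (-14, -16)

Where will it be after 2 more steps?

(-16, -15)

The moves between consecutive positions are (-3, -4), (+2, -1), (-4, +2), (-3, -4), (+2, -1), (-4, +2), (-3, -4); they repeat the 3-cycle [(-3, -4), (+2, -1), (-4, +2)].
step 8: apply (+2, -1) → (-12, -17)
step 9: apply (-4, +2) → (-16, -15)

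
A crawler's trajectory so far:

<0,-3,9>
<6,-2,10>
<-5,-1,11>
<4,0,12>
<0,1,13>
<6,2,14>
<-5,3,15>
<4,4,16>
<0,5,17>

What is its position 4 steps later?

<0,9,21>

The first coordinate repeats the cycle [0, 6, -5, 4] with period 4; step 12 mod 4 = 0, giving 0.
The second coordinate changes by +1 each step, so at step 12 it is -3 + 12·(1) = 9.
The third coordinate changes by +1 each step, so at step 12 it is 9 + 12·(1) = 21.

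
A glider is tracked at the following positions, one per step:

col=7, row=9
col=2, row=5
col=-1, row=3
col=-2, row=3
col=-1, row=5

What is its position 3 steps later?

col=14, row=23

Taking differences between consecutive positions: (-5,-4), (-3,-2), (-1,+0), (+1,+2). These grow by (+2,+2) each step.
step 5: col=-1, row=5 + (+3,+4) → col=2, row=9
step 6: col=2, row=9 + (+5,+6) → col=7, row=15
step 7: col=7, row=15 + (+7,+8) → col=14, row=23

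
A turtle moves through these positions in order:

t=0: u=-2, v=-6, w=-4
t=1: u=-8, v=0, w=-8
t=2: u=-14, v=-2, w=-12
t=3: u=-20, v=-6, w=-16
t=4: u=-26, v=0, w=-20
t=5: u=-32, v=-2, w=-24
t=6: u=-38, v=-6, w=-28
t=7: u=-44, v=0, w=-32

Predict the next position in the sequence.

U: linear, -6 per step → -50 at step 8.
V: cycles through -6, 0, -2 every 3 steps. Step 8 lands at position 2 of the cycle → -2.
W: linear, -4 per step → -36 at step 8.

u=-50, v=-2, w=-36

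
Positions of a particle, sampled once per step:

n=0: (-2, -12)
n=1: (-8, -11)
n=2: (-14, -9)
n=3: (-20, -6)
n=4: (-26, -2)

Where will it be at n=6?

First differences are (-6, +1), (-6, +2), (-6, +3), (-6, +4); their common second difference is (+0, +1) (constant acceleration).
step 5: (-26, -2) + (-6, +5) → (-32, 3)
step 6: (-32, 3) + (-6, +6) → (-38, 9)

(-38, 9)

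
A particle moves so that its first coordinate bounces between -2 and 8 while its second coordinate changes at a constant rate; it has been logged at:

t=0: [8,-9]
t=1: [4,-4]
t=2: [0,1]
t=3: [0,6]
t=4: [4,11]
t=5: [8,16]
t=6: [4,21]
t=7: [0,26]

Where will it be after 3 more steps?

The first coordinate travels 4 per step and bounces off the walls at -2 and 8.
  step 8: 0 → 0
  step 9: 0 → 4
  step 10: 4 → 8
The second coordinate changes by +5 each step: at step 10 it is 41.

[8,41]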